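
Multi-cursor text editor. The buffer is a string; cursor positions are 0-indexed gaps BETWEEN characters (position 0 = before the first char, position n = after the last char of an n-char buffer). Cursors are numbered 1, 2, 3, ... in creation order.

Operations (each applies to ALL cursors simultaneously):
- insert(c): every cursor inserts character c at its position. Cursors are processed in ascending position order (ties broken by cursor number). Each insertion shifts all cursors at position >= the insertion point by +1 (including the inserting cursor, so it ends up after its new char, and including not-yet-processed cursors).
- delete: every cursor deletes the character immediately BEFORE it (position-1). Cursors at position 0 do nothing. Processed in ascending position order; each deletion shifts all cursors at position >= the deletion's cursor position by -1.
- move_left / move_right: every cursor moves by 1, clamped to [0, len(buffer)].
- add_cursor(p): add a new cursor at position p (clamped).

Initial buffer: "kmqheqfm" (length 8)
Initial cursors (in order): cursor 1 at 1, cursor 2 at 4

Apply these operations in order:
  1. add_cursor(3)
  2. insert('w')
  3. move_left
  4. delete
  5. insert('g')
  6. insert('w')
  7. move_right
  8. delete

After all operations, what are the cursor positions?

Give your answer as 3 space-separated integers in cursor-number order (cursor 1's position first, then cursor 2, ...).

Answer: 2 7 5

Derivation:
After op 1 (add_cursor(3)): buffer="kmqheqfm" (len 8), cursors c1@1 c3@3 c2@4, authorship ........
After op 2 (insert('w')): buffer="kwmqwhweqfm" (len 11), cursors c1@2 c3@5 c2@7, authorship .1..3.2....
After op 3 (move_left): buffer="kwmqwhweqfm" (len 11), cursors c1@1 c3@4 c2@6, authorship .1..3.2....
After op 4 (delete): buffer="wmwweqfm" (len 8), cursors c1@0 c3@2 c2@3, authorship 1.32....
After op 5 (insert('g')): buffer="gwmgwgweqfm" (len 11), cursors c1@1 c3@4 c2@6, authorship 11.3322....
After op 6 (insert('w')): buffer="gwwmgwwgwweqfm" (len 14), cursors c1@2 c3@6 c2@9, authorship 111.333222....
After op 7 (move_right): buffer="gwwmgwwgwweqfm" (len 14), cursors c1@3 c3@7 c2@10, authorship 111.333222....
After op 8 (delete): buffer="gwmgwgweqfm" (len 11), cursors c1@2 c3@5 c2@7, authorship 11.3322....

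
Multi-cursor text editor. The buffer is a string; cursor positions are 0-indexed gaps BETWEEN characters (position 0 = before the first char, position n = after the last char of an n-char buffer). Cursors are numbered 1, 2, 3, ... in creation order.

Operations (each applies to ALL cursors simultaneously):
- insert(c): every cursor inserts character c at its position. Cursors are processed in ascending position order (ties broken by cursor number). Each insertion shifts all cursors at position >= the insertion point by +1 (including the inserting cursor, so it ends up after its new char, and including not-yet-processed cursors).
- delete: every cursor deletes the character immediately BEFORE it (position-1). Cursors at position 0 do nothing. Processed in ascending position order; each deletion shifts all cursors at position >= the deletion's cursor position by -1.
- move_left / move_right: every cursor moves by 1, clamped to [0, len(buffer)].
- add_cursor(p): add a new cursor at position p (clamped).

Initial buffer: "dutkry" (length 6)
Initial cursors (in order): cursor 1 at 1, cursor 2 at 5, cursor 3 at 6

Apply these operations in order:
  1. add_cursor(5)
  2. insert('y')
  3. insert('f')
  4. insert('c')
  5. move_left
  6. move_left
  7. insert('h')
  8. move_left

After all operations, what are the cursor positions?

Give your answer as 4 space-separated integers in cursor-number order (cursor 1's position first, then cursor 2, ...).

After op 1 (add_cursor(5)): buffer="dutkry" (len 6), cursors c1@1 c2@5 c4@5 c3@6, authorship ......
After op 2 (insert('y')): buffer="dyutkryyyy" (len 10), cursors c1@2 c2@8 c4@8 c3@10, authorship .1....24.3
After op 3 (insert('f')): buffer="dyfutkryyffyyf" (len 14), cursors c1@3 c2@11 c4@11 c3@14, authorship .11....2424.33
After op 4 (insert('c')): buffer="dyfcutkryyffccyyfc" (len 18), cursors c1@4 c2@14 c4@14 c3@18, authorship .111....242424.333
After op 5 (move_left): buffer="dyfcutkryyffccyyfc" (len 18), cursors c1@3 c2@13 c4@13 c3@17, authorship .111....242424.333
After op 6 (move_left): buffer="dyfcutkryyffccyyfc" (len 18), cursors c1@2 c2@12 c4@12 c3@16, authorship .111....242424.333
After op 7 (insert('h')): buffer="dyhfcutkryyffhhccyyhfc" (len 22), cursors c1@3 c2@15 c4@15 c3@20, authorship .1111....24242424.3333
After op 8 (move_left): buffer="dyhfcutkryyffhhccyyhfc" (len 22), cursors c1@2 c2@14 c4@14 c3@19, authorship .1111....24242424.3333

Answer: 2 14 19 14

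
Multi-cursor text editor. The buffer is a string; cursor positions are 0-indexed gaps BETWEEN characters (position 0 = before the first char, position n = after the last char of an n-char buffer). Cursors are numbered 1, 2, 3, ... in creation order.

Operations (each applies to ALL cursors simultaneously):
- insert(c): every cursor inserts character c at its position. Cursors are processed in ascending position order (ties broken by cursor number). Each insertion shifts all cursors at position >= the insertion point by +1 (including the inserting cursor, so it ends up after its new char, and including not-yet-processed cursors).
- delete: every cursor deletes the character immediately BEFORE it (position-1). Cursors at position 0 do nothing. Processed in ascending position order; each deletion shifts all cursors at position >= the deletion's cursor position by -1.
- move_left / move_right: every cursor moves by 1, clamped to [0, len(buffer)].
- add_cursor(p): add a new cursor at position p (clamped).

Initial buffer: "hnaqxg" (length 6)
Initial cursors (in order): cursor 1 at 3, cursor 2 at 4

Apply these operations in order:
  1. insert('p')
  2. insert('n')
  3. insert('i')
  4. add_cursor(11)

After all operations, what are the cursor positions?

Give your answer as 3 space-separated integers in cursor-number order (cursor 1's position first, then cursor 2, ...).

After op 1 (insert('p')): buffer="hnapqpxg" (len 8), cursors c1@4 c2@6, authorship ...1.2..
After op 2 (insert('n')): buffer="hnapnqpnxg" (len 10), cursors c1@5 c2@8, authorship ...11.22..
After op 3 (insert('i')): buffer="hnapniqpnixg" (len 12), cursors c1@6 c2@10, authorship ...111.222..
After op 4 (add_cursor(11)): buffer="hnapniqpnixg" (len 12), cursors c1@6 c2@10 c3@11, authorship ...111.222..

Answer: 6 10 11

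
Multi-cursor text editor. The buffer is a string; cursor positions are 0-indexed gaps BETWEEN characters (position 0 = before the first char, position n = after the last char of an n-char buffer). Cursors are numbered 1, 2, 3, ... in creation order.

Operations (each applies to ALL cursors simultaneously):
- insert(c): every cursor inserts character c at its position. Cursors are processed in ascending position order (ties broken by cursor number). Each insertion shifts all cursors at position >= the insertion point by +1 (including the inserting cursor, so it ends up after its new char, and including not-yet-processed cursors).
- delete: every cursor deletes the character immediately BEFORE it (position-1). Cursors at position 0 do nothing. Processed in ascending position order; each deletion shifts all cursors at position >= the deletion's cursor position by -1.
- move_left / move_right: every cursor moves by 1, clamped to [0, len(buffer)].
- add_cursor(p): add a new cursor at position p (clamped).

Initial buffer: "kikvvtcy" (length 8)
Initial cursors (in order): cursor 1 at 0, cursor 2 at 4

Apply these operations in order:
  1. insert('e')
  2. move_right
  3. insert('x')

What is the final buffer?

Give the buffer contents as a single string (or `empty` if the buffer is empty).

After op 1 (insert('e')): buffer="ekikvevtcy" (len 10), cursors c1@1 c2@6, authorship 1....2....
After op 2 (move_right): buffer="ekikvevtcy" (len 10), cursors c1@2 c2@7, authorship 1....2....
After op 3 (insert('x')): buffer="ekxikvevxtcy" (len 12), cursors c1@3 c2@9, authorship 1.1...2.2...

Answer: ekxikvevxtcy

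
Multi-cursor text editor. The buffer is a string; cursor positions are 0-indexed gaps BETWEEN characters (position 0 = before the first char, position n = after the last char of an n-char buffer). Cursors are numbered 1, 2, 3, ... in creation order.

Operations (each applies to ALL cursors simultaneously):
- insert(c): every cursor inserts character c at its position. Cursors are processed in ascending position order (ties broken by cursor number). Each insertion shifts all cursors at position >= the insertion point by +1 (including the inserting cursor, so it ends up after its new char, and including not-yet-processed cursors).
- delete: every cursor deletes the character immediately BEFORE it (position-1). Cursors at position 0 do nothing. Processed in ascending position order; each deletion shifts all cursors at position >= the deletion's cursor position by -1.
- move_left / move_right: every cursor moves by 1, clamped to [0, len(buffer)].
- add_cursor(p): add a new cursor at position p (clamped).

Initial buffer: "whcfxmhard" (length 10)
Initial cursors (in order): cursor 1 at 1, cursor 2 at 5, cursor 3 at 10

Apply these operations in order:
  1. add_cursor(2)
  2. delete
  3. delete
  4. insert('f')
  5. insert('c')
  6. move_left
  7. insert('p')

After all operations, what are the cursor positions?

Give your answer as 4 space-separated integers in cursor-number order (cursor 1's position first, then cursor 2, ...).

After op 1 (add_cursor(2)): buffer="whcfxmhard" (len 10), cursors c1@1 c4@2 c2@5 c3@10, authorship ..........
After op 2 (delete): buffer="cfmhar" (len 6), cursors c1@0 c4@0 c2@2 c3@6, authorship ......
After op 3 (delete): buffer="cmha" (len 4), cursors c1@0 c4@0 c2@1 c3@4, authorship ....
After op 4 (insert('f')): buffer="ffcfmhaf" (len 8), cursors c1@2 c4@2 c2@4 c3@8, authorship 14.2...3
After op 5 (insert('c')): buffer="ffcccfcmhafc" (len 12), cursors c1@4 c4@4 c2@7 c3@12, authorship 1414.22...33
After op 6 (move_left): buffer="ffcccfcmhafc" (len 12), cursors c1@3 c4@3 c2@6 c3@11, authorship 1414.22...33
After op 7 (insert('p')): buffer="ffcppccfpcmhafpc" (len 16), cursors c1@5 c4@5 c2@9 c3@15, authorship 141144.222...333

Answer: 5 9 15 5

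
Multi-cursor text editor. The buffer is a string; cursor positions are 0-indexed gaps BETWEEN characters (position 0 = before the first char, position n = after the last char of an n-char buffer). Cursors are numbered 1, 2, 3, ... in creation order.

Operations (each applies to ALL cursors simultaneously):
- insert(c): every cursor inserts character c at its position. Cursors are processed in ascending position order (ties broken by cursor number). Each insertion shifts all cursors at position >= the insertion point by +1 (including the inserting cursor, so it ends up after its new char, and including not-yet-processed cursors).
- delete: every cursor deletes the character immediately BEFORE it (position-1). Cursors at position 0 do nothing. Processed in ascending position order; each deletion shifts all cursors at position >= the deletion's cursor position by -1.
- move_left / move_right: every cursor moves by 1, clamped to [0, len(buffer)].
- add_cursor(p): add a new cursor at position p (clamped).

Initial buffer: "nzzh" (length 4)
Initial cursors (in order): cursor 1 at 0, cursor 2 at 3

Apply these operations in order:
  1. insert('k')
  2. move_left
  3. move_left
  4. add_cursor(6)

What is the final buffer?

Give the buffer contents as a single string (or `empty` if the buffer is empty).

Answer: knzzkh

Derivation:
After op 1 (insert('k')): buffer="knzzkh" (len 6), cursors c1@1 c2@5, authorship 1...2.
After op 2 (move_left): buffer="knzzkh" (len 6), cursors c1@0 c2@4, authorship 1...2.
After op 3 (move_left): buffer="knzzkh" (len 6), cursors c1@0 c2@3, authorship 1...2.
After op 4 (add_cursor(6)): buffer="knzzkh" (len 6), cursors c1@0 c2@3 c3@6, authorship 1...2.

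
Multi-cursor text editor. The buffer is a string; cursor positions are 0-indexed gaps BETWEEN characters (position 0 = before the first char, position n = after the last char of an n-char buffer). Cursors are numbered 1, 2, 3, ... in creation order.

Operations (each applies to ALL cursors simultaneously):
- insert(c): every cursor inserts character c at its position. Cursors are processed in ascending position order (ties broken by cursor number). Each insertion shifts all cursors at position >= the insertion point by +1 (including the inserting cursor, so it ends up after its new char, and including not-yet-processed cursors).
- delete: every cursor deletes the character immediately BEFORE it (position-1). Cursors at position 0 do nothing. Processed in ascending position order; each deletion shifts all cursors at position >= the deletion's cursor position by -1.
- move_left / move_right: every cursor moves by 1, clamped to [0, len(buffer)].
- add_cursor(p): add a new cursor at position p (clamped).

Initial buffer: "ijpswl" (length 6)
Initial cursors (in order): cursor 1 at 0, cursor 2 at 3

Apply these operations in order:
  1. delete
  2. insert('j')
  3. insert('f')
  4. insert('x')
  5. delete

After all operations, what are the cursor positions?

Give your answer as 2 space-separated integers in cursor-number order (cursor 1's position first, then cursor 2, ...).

Answer: 2 6

Derivation:
After op 1 (delete): buffer="ijswl" (len 5), cursors c1@0 c2@2, authorship .....
After op 2 (insert('j')): buffer="jijjswl" (len 7), cursors c1@1 c2@4, authorship 1..2...
After op 3 (insert('f')): buffer="jfijjfswl" (len 9), cursors c1@2 c2@6, authorship 11..22...
After op 4 (insert('x')): buffer="jfxijjfxswl" (len 11), cursors c1@3 c2@8, authorship 111..222...
After op 5 (delete): buffer="jfijjfswl" (len 9), cursors c1@2 c2@6, authorship 11..22...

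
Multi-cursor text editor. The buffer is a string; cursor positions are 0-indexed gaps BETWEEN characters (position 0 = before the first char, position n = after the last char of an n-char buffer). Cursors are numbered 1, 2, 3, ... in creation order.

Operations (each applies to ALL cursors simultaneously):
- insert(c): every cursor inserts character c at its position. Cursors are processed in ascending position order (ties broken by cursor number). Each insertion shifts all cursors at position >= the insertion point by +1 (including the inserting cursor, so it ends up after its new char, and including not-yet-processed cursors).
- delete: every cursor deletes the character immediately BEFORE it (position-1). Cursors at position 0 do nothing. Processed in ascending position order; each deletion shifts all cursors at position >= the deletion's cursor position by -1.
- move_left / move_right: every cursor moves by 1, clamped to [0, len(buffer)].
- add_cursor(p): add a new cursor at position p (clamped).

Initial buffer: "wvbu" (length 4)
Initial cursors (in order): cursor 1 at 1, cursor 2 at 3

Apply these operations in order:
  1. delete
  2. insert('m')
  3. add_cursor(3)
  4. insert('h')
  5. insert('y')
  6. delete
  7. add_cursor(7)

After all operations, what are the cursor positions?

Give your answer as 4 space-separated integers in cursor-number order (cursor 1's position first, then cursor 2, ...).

After op 1 (delete): buffer="vu" (len 2), cursors c1@0 c2@1, authorship ..
After op 2 (insert('m')): buffer="mvmu" (len 4), cursors c1@1 c2@3, authorship 1.2.
After op 3 (add_cursor(3)): buffer="mvmu" (len 4), cursors c1@1 c2@3 c3@3, authorship 1.2.
After op 4 (insert('h')): buffer="mhvmhhu" (len 7), cursors c1@2 c2@6 c3@6, authorship 11.223.
After op 5 (insert('y')): buffer="mhyvmhhyyu" (len 10), cursors c1@3 c2@9 c3@9, authorship 111.22323.
After op 6 (delete): buffer="mhvmhhu" (len 7), cursors c1@2 c2@6 c3@6, authorship 11.223.
After op 7 (add_cursor(7)): buffer="mhvmhhu" (len 7), cursors c1@2 c2@6 c3@6 c4@7, authorship 11.223.

Answer: 2 6 6 7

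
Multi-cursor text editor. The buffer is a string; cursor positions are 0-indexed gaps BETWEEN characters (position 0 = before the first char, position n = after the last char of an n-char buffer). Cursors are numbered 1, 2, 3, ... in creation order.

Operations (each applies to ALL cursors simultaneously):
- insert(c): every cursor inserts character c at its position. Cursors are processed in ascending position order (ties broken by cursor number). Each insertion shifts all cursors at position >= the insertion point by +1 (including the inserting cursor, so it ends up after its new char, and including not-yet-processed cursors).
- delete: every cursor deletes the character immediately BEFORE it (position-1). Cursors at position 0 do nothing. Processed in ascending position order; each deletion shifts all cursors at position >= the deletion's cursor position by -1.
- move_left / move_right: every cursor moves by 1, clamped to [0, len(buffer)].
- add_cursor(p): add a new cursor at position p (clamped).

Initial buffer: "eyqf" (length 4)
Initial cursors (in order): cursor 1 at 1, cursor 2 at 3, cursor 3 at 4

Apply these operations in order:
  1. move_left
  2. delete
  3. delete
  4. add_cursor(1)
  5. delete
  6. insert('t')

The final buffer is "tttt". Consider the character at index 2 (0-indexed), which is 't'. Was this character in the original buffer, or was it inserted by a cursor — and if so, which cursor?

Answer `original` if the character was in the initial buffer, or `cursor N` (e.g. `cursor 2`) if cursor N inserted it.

After op 1 (move_left): buffer="eyqf" (len 4), cursors c1@0 c2@2 c3@3, authorship ....
After op 2 (delete): buffer="ef" (len 2), cursors c1@0 c2@1 c3@1, authorship ..
After op 3 (delete): buffer="f" (len 1), cursors c1@0 c2@0 c3@0, authorship .
After op 4 (add_cursor(1)): buffer="f" (len 1), cursors c1@0 c2@0 c3@0 c4@1, authorship .
After op 5 (delete): buffer="" (len 0), cursors c1@0 c2@0 c3@0 c4@0, authorship 
After op 6 (insert('t')): buffer="tttt" (len 4), cursors c1@4 c2@4 c3@4 c4@4, authorship 1234
Authorship (.=original, N=cursor N): 1 2 3 4
Index 2: author = 3

Answer: cursor 3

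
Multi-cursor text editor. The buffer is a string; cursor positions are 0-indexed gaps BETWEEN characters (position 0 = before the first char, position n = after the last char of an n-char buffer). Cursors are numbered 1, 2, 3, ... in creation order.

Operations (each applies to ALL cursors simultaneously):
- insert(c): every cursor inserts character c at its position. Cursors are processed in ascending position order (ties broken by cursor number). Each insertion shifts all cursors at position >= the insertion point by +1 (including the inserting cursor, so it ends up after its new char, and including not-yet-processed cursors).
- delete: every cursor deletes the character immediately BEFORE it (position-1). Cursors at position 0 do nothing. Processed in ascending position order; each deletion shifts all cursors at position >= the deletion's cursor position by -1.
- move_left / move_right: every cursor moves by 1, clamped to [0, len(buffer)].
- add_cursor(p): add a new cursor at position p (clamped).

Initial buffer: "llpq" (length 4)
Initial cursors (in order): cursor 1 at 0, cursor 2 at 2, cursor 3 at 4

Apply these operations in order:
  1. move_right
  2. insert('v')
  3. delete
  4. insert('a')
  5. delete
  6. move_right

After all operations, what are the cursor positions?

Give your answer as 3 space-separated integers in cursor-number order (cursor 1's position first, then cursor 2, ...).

After op 1 (move_right): buffer="llpq" (len 4), cursors c1@1 c2@3 c3@4, authorship ....
After op 2 (insert('v')): buffer="lvlpvqv" (len 7), cursors c1@2 c2@5 c3@7, authorship .1..2.3
After op 3 (delete): buffer="llpq" (len 4), cursors c1@1 c2@3 c3@4, authorship ....
After op 4 (insert('a')): buffer="lalpaqa" (len 7), cursors c1@2 c2@5 c3@7, authorship .1..2.3
After op 5 (delete): buffer="llpq" (len 4), cursors c1@1 c2@3 c3@4, authorship ....
After op 6 (move_right): buffer="llpq" (len 4), cursors c1@2 c2@4 c3@4, authorship ....

Answer: 2 4 4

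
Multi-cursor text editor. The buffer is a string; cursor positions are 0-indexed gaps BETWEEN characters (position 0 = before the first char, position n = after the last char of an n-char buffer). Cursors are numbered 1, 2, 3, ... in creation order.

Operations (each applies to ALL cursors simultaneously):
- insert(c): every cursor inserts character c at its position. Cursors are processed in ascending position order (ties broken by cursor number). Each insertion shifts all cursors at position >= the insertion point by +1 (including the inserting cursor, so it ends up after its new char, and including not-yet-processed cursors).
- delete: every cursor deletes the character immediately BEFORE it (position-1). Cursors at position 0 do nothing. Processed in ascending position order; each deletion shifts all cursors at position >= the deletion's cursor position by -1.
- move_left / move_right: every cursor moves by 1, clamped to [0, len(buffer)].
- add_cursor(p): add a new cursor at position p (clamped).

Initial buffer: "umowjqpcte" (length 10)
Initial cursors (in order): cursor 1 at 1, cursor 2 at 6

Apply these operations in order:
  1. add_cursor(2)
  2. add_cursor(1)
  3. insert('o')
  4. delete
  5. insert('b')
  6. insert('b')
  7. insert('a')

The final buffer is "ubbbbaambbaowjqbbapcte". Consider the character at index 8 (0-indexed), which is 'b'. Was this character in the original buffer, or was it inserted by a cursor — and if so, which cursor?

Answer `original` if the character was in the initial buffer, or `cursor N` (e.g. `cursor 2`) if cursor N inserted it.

Answer: cursor 3

Derivation:
After op 1 (add_cursor(2)): buffer="umowjqpcte" (len 10), cursors c1@1 c3@2 c2@6, authorship ..........
After op 2 (add_cursor(1)): buffer="umowjqpcte" (len 10), cursors c1@1 c4@1 c3@2 c2@6, authorship ..........
After op 3 (insert('o')): buffer="uoomoowjqopcte" (len 14), cursors c1@3 c4@3 c3@5 c2@10, authorship .14.3....2....
After op 4 (delete): buffer="umowjqpcte" (len 10), cursors c1@1 c4@1 c3@2 c2@6, authorship ..........
After op 5 (insert('b')): buffer="ubbmbowjqbpcte" (len 14), cursors c1@3 c4@3 c3@5 c2@10, authorship .14.3....2....
After op 6 (insert('b')): buffer="ubbbbmbbowjqbbpcte" (len 18), cursors c1@5 c4@5 c3@8 c2@14, authorship .1414.33....22....
After op 7 (insert('a')): buffer="ubbbbaambbaowjqbbapcte" (len 22), cursors c1@7 c4@7 c3@11 c2@18, authorship .141414.333....222....
Authorship (.=original, N=cursor N): . 1 4 1 4 1 4 . 3 3 3 . . . . 2 2 2 . . . .
Index 8: author = 3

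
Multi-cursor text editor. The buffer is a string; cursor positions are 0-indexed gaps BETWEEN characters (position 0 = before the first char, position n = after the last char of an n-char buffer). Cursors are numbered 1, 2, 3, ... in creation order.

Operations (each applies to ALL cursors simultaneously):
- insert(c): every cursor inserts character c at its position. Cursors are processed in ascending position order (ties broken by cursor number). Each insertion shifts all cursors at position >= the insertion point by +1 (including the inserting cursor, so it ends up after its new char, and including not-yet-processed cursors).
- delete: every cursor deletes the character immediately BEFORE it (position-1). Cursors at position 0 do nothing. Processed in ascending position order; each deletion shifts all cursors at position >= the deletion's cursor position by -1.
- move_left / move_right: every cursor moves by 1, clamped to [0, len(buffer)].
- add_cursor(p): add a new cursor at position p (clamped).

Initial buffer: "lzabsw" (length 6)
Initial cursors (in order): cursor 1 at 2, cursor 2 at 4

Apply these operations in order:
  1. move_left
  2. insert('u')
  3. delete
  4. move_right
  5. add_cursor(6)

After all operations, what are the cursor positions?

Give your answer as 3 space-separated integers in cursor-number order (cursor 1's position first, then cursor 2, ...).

After op 1 (move_left): buffer="lzabsw" (len 6), cursors c1@1 c2@3, authorship ......
After op 2 (insert('u')): buffer="luzaubsw" (len 8), cursors c1@2 c2@5, authorship .1..2...
After op 3 (delete): buffer="lzabsw" (len 6), cursors c1@1 c2@3, authorship ......
After op 4 (move_right): buffer="lzabsw" (len 6), cursors c1@2 c2@4, authorship ......
After op 5 (add_cursor(6)): buffer="lzabsw" (len 6), cursors c1@2 c2@4 c3@6, authorship ......

Answer: 2 4 6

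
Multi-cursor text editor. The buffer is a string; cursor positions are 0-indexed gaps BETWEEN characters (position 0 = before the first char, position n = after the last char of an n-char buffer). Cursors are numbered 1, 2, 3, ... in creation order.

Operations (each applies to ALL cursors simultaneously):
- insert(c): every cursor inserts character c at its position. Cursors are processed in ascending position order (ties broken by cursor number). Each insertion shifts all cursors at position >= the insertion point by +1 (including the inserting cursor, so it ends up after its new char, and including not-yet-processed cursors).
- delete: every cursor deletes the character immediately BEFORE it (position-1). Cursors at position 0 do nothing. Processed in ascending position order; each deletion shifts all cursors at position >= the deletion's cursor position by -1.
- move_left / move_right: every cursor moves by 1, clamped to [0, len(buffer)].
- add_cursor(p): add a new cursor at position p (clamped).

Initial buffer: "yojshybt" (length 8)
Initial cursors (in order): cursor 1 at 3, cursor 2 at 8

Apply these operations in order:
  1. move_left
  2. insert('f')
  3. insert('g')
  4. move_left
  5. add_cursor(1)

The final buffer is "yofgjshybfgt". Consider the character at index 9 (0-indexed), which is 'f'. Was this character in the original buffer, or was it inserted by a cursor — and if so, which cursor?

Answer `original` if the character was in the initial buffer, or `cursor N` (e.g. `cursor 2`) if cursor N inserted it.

Answer: cursor 2

Derivation:
After op 1 (move_left): buffer="yojshybt" (len 8), cursors c1@2 c2@7, authorship ........
After op 2 (insert('f')): buffer="yofjshybft" (len 10), cursors c1@3 c2@9, authorship ..1.....2.
After op 3 (insert('g')): buffer="yofgjshybfgt" (len 12), cursors c1@4 c2@11, authorship ..11.....22.
After op 4 (move_left): buffer="yofgjshybfgt" (len 12), cursors c1@3 c2@10, authorship ..11.....22.
After op 5 (add_cursor(1)): buffer="yofgjshybfgt" (len 12), cursors c3@1 c1@3 c2@10, authorship ..11.....22.
Authorship (.=original, N=cursor N): . . 1 1 . . . . . 2 2 .
Index 9: author = 2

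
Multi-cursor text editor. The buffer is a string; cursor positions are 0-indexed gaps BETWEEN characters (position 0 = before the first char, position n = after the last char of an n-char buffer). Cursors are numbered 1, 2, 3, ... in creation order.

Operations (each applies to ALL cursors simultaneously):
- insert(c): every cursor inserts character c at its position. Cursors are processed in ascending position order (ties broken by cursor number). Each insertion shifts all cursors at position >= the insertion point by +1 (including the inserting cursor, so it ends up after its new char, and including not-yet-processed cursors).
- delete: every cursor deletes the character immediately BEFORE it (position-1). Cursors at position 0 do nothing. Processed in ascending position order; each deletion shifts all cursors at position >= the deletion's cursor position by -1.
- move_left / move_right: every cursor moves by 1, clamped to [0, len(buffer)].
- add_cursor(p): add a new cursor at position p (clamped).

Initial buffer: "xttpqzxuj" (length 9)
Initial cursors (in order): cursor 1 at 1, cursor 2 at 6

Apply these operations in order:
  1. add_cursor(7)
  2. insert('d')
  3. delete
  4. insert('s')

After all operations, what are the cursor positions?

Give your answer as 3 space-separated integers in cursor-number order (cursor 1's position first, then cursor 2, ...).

Answer: 2 8 10

Derivation:
After op 1 (add_cursor(7)): buffer="xttpqzxuj" (len 9), cursors c1@1 c2@6 c3@7, authorship .........
After op 2 (insert('d')): buffer="xdttpqzdxduj" (len 12), cursors c1@2 c2@8 c3@10, authorship .1.....2.3..
After op 3 (delete): buffer="xttpqzxuj" (len 9), cursors c1@1 c2@6 c3@7, authorship .........
After op 4 (insert('s')): buffer="xsttpqzsxsuj" (len 12), cursors c1@2 c2@8 c3@10, authorship .1.....2.3..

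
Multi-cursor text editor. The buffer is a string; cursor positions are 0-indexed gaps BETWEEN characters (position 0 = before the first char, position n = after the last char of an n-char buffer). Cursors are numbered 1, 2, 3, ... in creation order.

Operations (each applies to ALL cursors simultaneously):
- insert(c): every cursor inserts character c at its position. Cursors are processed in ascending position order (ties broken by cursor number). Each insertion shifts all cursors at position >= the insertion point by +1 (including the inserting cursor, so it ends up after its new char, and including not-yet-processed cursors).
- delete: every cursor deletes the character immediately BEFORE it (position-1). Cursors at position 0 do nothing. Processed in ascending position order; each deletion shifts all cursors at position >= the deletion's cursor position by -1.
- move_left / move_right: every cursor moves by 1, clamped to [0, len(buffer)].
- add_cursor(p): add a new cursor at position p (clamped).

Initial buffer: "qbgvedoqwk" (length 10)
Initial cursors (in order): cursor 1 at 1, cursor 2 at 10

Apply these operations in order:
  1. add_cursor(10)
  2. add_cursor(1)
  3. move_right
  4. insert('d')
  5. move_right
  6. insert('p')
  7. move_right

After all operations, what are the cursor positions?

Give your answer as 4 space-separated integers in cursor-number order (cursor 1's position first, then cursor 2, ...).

After op 1 (add_cursor(10)): buffer="qbgvedoqwk" (len 10), cursors c1@1 c2@10 c3@10, authorship ..........
After op 2 (add_cursor(1)): buffer="qbgvedoqwk" (len 10), cursors c1@1 c4@1 c2@10 c3@10, authorship ..........
After op 3 (move_right): buffer="qbgvedoqwk" (len 10), cursors c1@2 c4@2 c2@10 c3@10, authorship ..........
After op 4 (insert('d')): buffer="qbddgvedoqwkdd" (len 14), cursors c1@4 c4@4 c2@14 c3@14, authorship ..14........23
After op 5 (move_right): buffer="qbddgvedoqwkdd" (len 14), cursors c1@5 c4@5 c2@14 c3@14, authorship ..14........23
After op 6 (insert('p')): buffer="qbddgppvedoqwkddpp" (len 18), cursors c1@7 c4@7 c2@18 c3@18, authorship ..14.14.......2323
After op 7 (move_right): buffer="qbddgppvedoqwkddpp" (len 18), cursors c1@8 c4@8 c2@18 c3@18, authorship ..14.14.......2323

Answer: 8 18 18 8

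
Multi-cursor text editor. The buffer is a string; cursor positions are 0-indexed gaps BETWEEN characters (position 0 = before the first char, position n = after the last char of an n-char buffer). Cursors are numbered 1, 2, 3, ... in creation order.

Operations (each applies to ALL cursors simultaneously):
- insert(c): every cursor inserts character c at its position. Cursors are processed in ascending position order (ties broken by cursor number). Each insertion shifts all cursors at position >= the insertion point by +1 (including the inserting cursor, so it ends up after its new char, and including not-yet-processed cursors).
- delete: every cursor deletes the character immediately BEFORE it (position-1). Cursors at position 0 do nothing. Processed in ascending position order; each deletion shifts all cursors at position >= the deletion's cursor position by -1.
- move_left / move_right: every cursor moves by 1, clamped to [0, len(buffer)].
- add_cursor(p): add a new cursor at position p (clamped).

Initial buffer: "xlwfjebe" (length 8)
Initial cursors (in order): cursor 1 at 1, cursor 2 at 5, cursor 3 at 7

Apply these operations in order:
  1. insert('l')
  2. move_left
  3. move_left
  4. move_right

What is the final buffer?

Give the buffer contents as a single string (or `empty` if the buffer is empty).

Answer: xllwfjleble

Derivation:
After op 1 (insert('l')): buffer="xllwfjleble" (len 11), cursors c1@2 c2@7 c3@10, authorship .1....2..3.
After op 2 (move_left): buffer="xllwfjleble" (len 11), cursors c1@1 c2@6 c3@9, authorship .1....2..3.
After op 3 (move_left): buffer="xllwfjleble" (len 11), cursors c1@0 c2@5 c3@8, authorship .1....2..3.
After op 4 (move_right): buffer="xllwfjleble" (len 11), cursors c1@1 c2@6 c3@9, authorship .1....2..3.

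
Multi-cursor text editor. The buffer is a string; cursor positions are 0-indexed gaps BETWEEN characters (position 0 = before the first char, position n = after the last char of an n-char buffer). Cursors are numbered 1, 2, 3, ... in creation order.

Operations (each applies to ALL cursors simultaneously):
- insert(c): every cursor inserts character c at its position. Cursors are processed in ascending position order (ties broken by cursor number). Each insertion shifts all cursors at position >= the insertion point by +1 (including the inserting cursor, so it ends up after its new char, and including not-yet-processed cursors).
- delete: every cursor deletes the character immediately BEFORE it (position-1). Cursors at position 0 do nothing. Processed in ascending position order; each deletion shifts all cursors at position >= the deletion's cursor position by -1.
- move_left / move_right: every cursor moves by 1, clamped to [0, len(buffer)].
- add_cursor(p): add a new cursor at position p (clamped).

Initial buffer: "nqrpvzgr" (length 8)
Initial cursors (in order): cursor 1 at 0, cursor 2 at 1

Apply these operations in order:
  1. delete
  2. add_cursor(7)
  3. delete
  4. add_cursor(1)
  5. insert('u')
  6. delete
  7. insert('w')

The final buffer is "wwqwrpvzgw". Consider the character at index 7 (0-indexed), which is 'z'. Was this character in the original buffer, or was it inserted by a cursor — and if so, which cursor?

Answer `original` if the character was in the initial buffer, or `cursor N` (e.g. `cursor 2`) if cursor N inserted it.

Answer: original

Derivation:
After op 1 (delete): buffer="qrpvzgr" (len 7), cursors c1@0 c2@0, authorship .......
After op 2 (add_cursor(7)): buffer="qrpvzgr" (len 7), cursors c1@0 c2@0 c3@7, authorship .......
After op 3 (delete): buffer="qrpvzg" (len 6), cursors c1@0 c2@0 c3@6, authorship ......
After op 4 (add_cursor(1)): buffer="qrpvzg" (len 6), cursors c1@0 c2@0 c4@1 c3@6, authorship ......
After op 5 (insert('u')): buffer="uuqurpvzgu" (len 10), cursors c1@2 c2@2 c4@4 c3@10, authorship 12.4.....3
After op 6 (delete): buffer="qrpvzg" (len 6), cursors c1@0 c2@0 c4@1 c3@6, authorship ......
After op 7 (insert('w')): buffer="wwqwrpvzgw" (len 10), cursors c1@2 c2@2 c4@4 c3@10, authorship 12.4.....3
Authorship (.=original, N=cursor N): 1 2 . 4 . . . . . 3
Index 7: author = original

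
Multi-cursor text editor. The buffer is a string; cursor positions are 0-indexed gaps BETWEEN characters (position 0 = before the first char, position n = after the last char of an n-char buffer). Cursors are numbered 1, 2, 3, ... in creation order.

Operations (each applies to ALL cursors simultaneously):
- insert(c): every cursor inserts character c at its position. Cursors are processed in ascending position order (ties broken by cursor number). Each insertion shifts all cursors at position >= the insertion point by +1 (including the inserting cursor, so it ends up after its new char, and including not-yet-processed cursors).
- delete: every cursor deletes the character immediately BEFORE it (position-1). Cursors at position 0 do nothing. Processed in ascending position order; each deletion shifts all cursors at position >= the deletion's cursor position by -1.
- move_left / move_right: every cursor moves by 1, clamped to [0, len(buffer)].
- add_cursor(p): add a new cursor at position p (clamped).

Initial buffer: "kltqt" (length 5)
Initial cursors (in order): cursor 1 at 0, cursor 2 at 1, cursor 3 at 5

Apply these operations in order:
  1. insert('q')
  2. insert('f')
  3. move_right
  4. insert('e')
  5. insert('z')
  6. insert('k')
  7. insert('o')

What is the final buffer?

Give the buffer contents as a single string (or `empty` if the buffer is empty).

Answer: qfkezkoqflezkotqtqfezko

Derivation:
After op 1 (insert('q')): buffer="qkqltqtq" (len 8), cursors c1@1 c2@3 c3@8, authorship 1.2....3
After op 2 (insert('f')): buffer="qfkqfltqtqf" (len 11), cursors c1@2 c2@5 c3@11, authorship 11.22....33
After op 3 (move_right): buffer="qfkqfltqtqf" (len 11), cursors c1@3 c2@6 c3@11, authorship 11.22....33
After op 4 (insert('e')): buffer="qfkeqfletqtqfe" (len 14), cursors c1@4 c2@8 c3@14, authorship 11.122.2...333
After op 5 (insert('z')): buffer="qfkezqfleztqtqfez" (len 17), cursors c1@5 c2@10 c3@17, authorship 11.1122.22...3333
After op 6 (insert('k')): buffer="qfkezkqflezktqtqfezk" (len 20), cursors c1@6 c2@12 c3@20, authorship 11.11122.222...33333
After op 7 (insert('o')): buffer="qfkezkoqflezkotqtqfezko" (len 23), cursors c1@7 c2@14 c3@23, authorship 11.111122.2222...333333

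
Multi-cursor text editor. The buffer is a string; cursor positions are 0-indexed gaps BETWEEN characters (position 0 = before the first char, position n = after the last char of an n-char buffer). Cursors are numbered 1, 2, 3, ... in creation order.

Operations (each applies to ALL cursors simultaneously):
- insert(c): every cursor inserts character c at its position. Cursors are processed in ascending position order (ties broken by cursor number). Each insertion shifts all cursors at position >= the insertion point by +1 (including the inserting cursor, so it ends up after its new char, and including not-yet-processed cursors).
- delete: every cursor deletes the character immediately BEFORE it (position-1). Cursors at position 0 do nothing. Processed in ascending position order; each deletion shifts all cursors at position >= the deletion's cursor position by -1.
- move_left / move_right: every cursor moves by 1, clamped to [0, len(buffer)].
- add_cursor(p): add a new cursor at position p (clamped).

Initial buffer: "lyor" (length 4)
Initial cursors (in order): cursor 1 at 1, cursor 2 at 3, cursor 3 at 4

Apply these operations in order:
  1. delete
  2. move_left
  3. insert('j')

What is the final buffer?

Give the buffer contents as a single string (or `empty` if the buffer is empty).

After op 1 (delete): buffer="y" (len 1), cursors c1@0 c2@1 c3@1, authorship .
After op 2 (move_left): buffer="y" (len 1), cursors c1@0 c2@0 c3@0, authorship .
After op 3 (insert('j')): buffer="jjjy" (len 4), cursors c1@3 c2@3 c3@3, authorship 123.

Answer: jjjy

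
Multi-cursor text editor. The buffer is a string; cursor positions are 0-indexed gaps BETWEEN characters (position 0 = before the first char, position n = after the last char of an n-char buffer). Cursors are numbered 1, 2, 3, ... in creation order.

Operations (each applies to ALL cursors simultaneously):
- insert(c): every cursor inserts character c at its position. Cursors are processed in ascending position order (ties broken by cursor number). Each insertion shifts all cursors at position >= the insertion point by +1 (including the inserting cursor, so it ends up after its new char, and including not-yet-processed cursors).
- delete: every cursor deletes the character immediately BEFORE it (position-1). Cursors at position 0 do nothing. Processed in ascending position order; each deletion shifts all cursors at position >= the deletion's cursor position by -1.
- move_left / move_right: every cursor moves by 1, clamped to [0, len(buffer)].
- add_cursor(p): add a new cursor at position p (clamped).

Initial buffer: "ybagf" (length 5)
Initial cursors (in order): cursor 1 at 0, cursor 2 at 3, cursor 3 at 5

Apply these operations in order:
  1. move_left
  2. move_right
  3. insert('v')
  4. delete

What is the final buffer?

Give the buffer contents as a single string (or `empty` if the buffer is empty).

After op 1 (move_left): buffer="ybagf" (len 5), cursors c1@0 c2@2 c3@4, authorship .....
After op 2 (move_right): buffer="ybagf" (len 5), cursors c1@1 c2@3 c3@5, authorship .....
After op 3 (insert('v')): buffer="yvbavgfv" (len 8), cursors c1@2 c2@5 c3@8, authorship .1..2..3
After op 4 (delete): buffer="ybagf" (len 5), cursors c1@1 c2@3 c3@5, authorship .....

Answer: ybagf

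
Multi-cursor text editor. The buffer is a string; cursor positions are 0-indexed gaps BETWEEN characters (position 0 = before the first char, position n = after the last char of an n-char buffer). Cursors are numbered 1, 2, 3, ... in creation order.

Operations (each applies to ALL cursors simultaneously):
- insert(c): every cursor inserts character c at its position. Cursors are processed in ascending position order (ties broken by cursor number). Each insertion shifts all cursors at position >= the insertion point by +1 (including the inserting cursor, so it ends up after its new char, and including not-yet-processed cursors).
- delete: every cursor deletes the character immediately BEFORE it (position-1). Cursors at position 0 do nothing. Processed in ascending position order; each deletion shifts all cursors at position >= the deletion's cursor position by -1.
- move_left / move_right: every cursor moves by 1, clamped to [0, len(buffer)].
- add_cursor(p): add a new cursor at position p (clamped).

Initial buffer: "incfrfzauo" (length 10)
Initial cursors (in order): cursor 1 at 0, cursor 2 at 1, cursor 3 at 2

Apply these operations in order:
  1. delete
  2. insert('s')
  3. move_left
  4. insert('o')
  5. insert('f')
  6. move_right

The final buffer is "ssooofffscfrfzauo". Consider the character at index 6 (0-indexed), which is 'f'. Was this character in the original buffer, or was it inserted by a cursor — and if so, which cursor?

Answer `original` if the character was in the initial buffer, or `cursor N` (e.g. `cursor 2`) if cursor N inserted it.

After op 1 (delete): buffer="cfrfzauo" (len 8), cursors c1@0 c2@0 c3@0, authorship ........
After op 2 (insert('s')): buffer="ssscfrfzauo" (len 11), cursors c1@3 c2@3 c3@3, authorship 123........
After op 3 (move_left): buffer="ssscfrfzauo" (len 11), cursors c1@2 c2@2 c3@2, authorship 123........
After op 4 (insert('o')): buffer="ssoooscfrfzauo" (len 14), cursors c1@5 c2@5 c3@5, authorship 121233........
After op 5 (insert('f')): buffer="ssooofffscfrfzauo" (len 17), cursors c1@8 c2@8 c3@8, authorship 121231233........
After op 6 (move_right): buffer="ssooofffscfrfzauo" (len 17), cursors c1@9 c2@9 c3@9, authorship 121231233........
Authorship (.=original, N=cursor N): 1 2 1 2 3 1 2 3 3 . . . . . . . .
Index 6: author = 2

Answer: cursor 2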